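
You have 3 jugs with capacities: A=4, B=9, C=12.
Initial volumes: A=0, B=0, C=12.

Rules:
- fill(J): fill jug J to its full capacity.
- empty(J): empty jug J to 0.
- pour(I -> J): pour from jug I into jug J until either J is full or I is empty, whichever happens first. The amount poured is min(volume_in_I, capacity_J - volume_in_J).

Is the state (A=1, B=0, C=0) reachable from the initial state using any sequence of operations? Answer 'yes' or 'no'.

Answer: yes

Derivation:
BFS from (A=0, B=0, C=12):
  1. fill(A) -> (A=4 B=0 C=12)
  2. fill(B) -> (A=4 B=9 C=12)
  3. empty(C) -> (A=4 B=9 C=0)
  4. pour(B -> C) -> (A=4 B=0 C=9)
  5. pour(A -> C) -> (A=1 B=0 C=12)
  6. empty(C) -> (A=1 B=0 C=0)
Target reached → yes.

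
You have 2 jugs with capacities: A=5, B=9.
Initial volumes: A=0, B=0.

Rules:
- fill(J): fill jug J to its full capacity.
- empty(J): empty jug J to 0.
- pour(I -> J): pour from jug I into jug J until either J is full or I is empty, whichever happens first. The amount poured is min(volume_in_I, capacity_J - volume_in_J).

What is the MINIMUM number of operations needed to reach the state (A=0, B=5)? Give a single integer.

BFS from (A=0, B=0). One shortest path:
  1. fill(A) -> (A=5 B=0)
  2. pour(A -> B) -> (A=0 B=5)
Reached target in 2 moves.

Answer: 2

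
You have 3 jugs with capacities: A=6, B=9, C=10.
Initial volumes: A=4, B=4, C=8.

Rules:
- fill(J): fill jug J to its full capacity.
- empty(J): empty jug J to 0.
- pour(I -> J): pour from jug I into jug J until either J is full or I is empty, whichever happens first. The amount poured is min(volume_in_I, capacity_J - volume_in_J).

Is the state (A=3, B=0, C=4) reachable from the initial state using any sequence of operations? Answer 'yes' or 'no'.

BFS from (A=4, B=4, C=8):
  1. pour(A -> B) -> (A=0 B=8 C=8)
  2. pour(B -> C) -> (A=0 B=6 C=10)
  3. pour(C -> A) -> (A=6 B=6 C=4)
  4. pour(A -> B) -> (A=3 B=9 C=4)
  5. empty(B) -> (A=3 B=0 C=4)
Target reached → yes.

Answer: yes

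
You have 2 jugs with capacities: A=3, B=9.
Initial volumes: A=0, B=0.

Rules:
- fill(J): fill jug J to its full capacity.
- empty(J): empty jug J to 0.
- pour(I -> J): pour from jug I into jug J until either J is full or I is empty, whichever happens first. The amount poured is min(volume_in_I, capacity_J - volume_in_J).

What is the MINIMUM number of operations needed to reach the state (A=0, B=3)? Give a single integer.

BFS from (A=0, B=0). One shortest path:
  1. fill(A) -> (A=3 B=0)
  2. pour(A -> B) -> (A=0 B=3)
Reached target in 2 moves.

Answer: 2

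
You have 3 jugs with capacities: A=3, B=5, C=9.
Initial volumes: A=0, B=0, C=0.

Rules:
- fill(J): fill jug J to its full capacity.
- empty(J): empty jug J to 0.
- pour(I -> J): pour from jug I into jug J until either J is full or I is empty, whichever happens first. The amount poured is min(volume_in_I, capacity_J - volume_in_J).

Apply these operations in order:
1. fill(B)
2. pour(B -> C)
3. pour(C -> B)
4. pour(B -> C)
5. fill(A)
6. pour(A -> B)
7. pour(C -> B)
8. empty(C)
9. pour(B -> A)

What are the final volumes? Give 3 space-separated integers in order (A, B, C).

Step 1: fill(B) -> (A=0 B=5 C=0)
Step 2: pour(B -> C) -> (A=0 B=0 C=5)
Step 3: pour(C -> B) -> (A=0 B=5 C=0)
Step 4: pour(B -> C) -> (A=0 B=0 C=5)
Step 5: fill(A) -> (A=3 B=0 C=5)
Step 6: pour(A -> B) -> (A=0 B=3 C=5)
Step 7: pour(C -> B) -> (A=0 B=5 C=3)
Step 8: empty(C) -> (A=0 B=5 C=0)
Step 9: pour(B -> A) -> (A=3 B=2 C=0)

Answer: 3 2 0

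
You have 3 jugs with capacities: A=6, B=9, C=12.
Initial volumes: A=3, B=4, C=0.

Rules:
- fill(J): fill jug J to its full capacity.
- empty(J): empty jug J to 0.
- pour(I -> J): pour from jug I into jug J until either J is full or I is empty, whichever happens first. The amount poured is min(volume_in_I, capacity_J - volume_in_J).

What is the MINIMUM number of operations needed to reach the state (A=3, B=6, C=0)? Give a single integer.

Answer: 5

Derivation:
BFS from (A=3, B=4, C=0). One shortest path:
  1. fill(B) -> (A=3 B=9 C=0)
  2. pour(B -> C) -> (A=3 B=0 C=9)
  3. fill(B) -> (A=3 B=9 C=9)
  4. pour(B -> C) -> (A=3 B=6 C=12)
  5. empty(C) -> (A=3 B=6 C=0)
Reached target in 5 moves.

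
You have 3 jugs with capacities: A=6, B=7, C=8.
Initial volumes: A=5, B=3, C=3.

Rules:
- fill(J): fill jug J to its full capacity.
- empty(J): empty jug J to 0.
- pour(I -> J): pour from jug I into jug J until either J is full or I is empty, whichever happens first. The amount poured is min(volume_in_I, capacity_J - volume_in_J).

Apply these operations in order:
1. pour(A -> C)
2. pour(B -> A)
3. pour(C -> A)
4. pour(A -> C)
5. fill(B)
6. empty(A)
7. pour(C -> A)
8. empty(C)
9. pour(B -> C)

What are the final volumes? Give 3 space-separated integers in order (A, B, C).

Step 1: pour(A -> C) -> (A=0 B=3 C=8)
Step 2: pour(B -> A) -> (A=3 B=0 C=8)
Step 3: pour(C -> A) -> (A=6 B=0 C=5)
Step 4: pour(A -> C) -> (A=3 B=0 C=8)
Step 5: fill(B) -> (A=3 B=7 C=8)
Step 6: empty(A) -> (A=0 B=7 C=8)
Step 7: pour(C -> A) -> (A=6 B=7 C=2)
Step 8: empty(C) -> (A=6 B=7 C=0)
Step 9: pour(B -> C) -> (A=6 B=0 C=7)

Answer: 6 0 7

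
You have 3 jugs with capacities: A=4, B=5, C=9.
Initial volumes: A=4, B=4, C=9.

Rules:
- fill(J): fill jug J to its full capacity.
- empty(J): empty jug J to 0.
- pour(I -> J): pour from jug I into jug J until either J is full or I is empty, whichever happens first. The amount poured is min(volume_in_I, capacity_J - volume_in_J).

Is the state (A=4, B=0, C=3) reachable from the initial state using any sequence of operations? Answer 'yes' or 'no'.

BFS from (A=4, B=4, C=9):
  1. pour(C -> B) -> (A=4 B=5 C=8)
  2. empty(B) -> (A=4 B=0 C=8)
  3. pour(C -> B) -> (A=4 B=5 C=3)
  4. empty(B) -> (A=4 B=0 C=3)
Target reached → yes.

Answer: yes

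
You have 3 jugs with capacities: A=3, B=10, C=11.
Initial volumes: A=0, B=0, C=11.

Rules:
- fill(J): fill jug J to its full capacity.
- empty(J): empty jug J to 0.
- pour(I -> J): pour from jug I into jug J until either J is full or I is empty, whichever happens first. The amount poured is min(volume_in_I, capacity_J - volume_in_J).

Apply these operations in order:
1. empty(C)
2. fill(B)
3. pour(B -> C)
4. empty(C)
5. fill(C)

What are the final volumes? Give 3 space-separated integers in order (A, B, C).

Answer: 0 0 11

Derivation:
Step 1: empty(C) -> (A=0 B=0 C=0)
Step 2: fill(B) -> (A=0 B=10 C=0)
Step 3: pour(B -> C) -> (A=0 B=0 C=10)
Step 4: empty(C) -> (A=0 B=0 C=0)
Step 5: fill(C) -> (A=0 B=0 C=11)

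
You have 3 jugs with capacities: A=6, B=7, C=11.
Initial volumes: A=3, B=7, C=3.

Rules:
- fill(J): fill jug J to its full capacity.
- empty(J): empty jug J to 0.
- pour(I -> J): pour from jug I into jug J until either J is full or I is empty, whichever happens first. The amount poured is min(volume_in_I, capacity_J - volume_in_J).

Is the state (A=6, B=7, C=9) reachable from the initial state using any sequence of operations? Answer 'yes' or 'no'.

Answer: yes

Derivation:
BFS from (A=3, B=7, C=3):
  1. fill(A) -> (A=6 B=7 C=3)
  2. pour(A -> C) -> (A=0 B=7 C=9)
  3. fill(A) -> (A=6 B=7 C=9)
Target reached → yes.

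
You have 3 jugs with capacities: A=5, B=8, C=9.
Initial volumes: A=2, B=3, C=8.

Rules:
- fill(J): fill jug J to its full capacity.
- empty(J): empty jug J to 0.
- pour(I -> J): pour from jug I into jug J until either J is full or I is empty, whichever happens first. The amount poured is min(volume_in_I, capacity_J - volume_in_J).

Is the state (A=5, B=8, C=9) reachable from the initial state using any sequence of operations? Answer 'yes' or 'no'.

BFS from (A=2, B=3, C=8):
  1. fill(A) -> (A=5 B=3 C=8)
  2. fill(B) -> (A=5 B=8 C=8)
  3. fill(C) -> (A=5 B=8 C=9)
Target reached → yes.

Answer: yes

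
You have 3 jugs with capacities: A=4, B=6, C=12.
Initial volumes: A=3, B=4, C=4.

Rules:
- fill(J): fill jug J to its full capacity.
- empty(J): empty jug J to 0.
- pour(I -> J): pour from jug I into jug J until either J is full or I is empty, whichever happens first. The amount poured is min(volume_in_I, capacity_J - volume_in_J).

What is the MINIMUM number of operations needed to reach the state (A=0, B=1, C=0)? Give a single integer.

Answer: 4

Derivation:
BFS from (A=3, B=4, C=4). One shortest path:
  1. fill(B) -> (A=3 B=6 C=4)
  2. pour(A -> C) -> (A=0 B=6 C=7)
  3. pour(B -> C) -> (A=0 B=1 C=12)
  4. empty(C) -> (A=0 B=1 C=0)
Reached target in 4 moves.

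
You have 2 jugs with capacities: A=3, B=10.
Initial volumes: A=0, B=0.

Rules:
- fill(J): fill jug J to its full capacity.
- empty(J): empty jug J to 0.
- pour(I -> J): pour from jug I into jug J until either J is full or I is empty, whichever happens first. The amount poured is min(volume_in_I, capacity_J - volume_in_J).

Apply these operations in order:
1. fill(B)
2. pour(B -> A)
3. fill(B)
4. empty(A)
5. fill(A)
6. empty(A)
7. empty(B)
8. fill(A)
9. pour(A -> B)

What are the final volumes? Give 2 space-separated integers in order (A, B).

Answer: 0 3

Derivation:
Step 1: fill(B) -> (A=0 B=10)
Step 2: pour(B -> A) -> (A=3 B=7)
Step 3: fill(B) -> (A=3 B=10)
Step 4: empty(A) -> (A=0 B=10)
Step 5: fill(A) -> (A=3 B=10)
Step 6: empty(A) -> (A=0 B=10)
Step 7: empty(B) -> (A=0 B=0)
Step 8: fill(A) -> (A=3 B=0)
Step 9: pour(A -> B) -> (A=0 B=3)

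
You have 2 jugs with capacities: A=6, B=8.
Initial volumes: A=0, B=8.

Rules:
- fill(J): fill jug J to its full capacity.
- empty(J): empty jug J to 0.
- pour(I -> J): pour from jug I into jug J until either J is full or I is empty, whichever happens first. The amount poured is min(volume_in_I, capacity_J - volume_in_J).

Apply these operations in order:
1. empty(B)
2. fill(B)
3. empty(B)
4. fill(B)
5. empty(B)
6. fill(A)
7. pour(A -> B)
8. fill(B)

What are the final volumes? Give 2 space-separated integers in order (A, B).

Answer: 0 8

Derivation:
Step 1: empty(B) -> (A=0 B=0)
Step 2: fill(B) -> (A=0 B=8)
Step 3: empty(B) -> (A=0 B=0)
Step 4: fill(B) -> (A=0 B=8)
Step 5: empty(B) -> (A=0 B=0)
Step 6: fill(A) -> (A=6 B=0)
Step 7: pour(A -> B) -> (A=0 B=6)
Step 8: fill(B) -> (A=0 B=8)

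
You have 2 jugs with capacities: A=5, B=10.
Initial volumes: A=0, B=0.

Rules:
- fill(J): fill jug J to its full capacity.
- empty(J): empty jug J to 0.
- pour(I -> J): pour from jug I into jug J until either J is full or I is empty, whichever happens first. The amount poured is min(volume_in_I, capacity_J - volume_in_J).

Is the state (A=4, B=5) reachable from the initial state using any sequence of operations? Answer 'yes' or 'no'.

BFS explored all 6 reachable states.
Reachable set includes: (0,0), (0,5), (0,10), (5,0), (5,5), (5,10)
Target (A=4, B=5) not in reachable set → no.

Answer: no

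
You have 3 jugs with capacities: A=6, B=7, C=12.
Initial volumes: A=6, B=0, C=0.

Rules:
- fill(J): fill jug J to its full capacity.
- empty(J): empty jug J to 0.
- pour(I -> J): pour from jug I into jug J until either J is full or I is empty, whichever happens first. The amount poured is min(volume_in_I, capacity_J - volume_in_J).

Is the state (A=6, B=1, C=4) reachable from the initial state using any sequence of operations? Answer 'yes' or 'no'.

BFS from (A=6, B=0, C=0):
  1. fill(C) -> (A=6 B=0 C=12)
  2. pour(A -> B) -> (A=0 B=6 C=12)
  3. pour(C -> B) -> (A=0 B=7 C=11)
  4. empty(B) -> (A=0 B=0 C=11)
  5. pour(C -> B) -> (A=0 B=7 C=4)
  6. pour(B -> A) -> (A=6 B=1 C=4)
Target reached → yes.

Answer: yes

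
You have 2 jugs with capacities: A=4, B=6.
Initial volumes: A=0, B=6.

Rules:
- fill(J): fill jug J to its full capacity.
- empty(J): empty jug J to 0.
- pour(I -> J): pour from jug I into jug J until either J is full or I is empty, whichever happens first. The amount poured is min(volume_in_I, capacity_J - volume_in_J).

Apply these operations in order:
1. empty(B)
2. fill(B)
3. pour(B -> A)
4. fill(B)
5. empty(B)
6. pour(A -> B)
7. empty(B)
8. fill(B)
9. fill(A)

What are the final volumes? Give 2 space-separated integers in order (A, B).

Answer: 4 6

Derivation:
Step 1: empty(B) -> (A=0 B=0)
Step 2: fill(B) -> (A=0 B=6)
Step 3: pour(B -> A) -> (A=4 B=2)
Step 4: fill(B) -> (A=4 B=6)
Step 5: empty(B) -> (A=4 B=0)
Step 6: pour(A -> B) -> (A=0 B=4)
Step 7: empty(B) -> (A=0 B=0)
Step 8: fill(B) -> (A=0 B=6)
Step 9: fill(A) -> (A=4 B=6)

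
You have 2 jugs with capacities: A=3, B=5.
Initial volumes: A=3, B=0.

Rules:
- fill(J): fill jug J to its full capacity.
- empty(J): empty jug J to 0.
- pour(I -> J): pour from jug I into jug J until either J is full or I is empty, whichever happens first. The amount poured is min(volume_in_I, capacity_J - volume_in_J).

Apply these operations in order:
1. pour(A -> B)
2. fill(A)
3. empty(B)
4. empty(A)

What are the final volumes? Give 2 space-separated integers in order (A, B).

Step 1: pour(A -> B) -> (A=0 B=3)
Step 2: fill(A) -> (A=3 B=3)
Step 3: empty(B) -> (A=3 B=0)
Step 4: empty(A) -> (A=0 B=0)

Answer: 0 0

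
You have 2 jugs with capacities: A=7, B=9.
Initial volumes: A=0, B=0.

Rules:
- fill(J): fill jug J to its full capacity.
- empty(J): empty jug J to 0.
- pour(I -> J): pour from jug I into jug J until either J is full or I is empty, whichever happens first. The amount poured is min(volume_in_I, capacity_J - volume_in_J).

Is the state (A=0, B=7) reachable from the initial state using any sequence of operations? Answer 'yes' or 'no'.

Answer: yes

Derivation:
BFS from (A=0, B=0):
  1. fill(A) -> (A=7 B=0)
  2. pour(A -> B) -> (A=0 B=7)
Target reached → yes.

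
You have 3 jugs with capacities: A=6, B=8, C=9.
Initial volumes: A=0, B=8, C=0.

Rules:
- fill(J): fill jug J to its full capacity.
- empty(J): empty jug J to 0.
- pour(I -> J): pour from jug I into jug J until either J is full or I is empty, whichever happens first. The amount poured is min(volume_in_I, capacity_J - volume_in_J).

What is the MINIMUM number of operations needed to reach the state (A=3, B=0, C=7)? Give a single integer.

Answer: 7

Derivation:
BFS from (A=0, B=8, C=0). One shortest path:
  1. pour(B -> C) -> (A=0 B=0 C=8)
  2. fill(B) -> (A=0 B=8 C=8)
  3. pour(B -> C) -> (A=0 B=7 C=9)
  4. pour(C -> A) -> (A=6 B=7 C=3)
  5. empty(A) -> (A=0 B=7 C=3)
  6. pour(C -> A) -> (A=3 B=7 C=0)
  7. pour(B -> C) -> (A=3 B=0 C=7)
Reached target in 7 moves.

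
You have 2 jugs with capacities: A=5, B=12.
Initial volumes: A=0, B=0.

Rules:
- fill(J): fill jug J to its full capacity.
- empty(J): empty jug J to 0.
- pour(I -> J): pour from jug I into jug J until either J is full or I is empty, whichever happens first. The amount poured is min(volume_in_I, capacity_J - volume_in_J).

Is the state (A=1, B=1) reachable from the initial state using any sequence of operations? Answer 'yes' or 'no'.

BFS explored all 34 reachable states.
Reachable set includes: (0,0), (0,1), (0,2), (0,3), (0,4), (0,5), (0,6), (0,7), (0,8), (0,9), (0,10), (0,11) ...
Target (A=1, B=1) not in reachable set → no.

Answer: no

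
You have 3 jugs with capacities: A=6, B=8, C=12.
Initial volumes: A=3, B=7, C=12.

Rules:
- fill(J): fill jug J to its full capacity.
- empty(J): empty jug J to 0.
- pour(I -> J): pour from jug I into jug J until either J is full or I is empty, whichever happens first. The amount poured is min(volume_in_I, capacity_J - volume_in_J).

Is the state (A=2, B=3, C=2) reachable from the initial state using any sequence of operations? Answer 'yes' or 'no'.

Answer: no

Derivation:
BFS explored all 434 reachable states.
Reachable set includes: (0,0,0), (0,0,1), (0,0,2), (0,0,3), (0,0,4), (0,0,5), (0,0,6), (0,0,7), (0,0,8), (0,0,9), (0,0,10), (0,0,11) ...
Target (A=2, B=3, C=2) not in reachable set → no.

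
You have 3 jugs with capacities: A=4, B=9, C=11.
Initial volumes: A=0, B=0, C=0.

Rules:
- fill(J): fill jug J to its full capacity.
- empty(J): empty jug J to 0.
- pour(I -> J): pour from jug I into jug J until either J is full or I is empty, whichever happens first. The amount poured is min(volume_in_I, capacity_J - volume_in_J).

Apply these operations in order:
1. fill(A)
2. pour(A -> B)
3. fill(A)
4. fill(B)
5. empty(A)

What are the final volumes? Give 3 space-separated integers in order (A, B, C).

Answer: 0 9 0

Derivation:
Step 1: fill(A) -> (A=4 B=0 C=0)
Step 2: pour(A -> B) -> (A=0 B=4 C=0)
Step 3: fill(A) -> (A=4 B=4 C=0)
Step 4: fill(B) -> (A=4 B=9 C=0)
Step 5: empty(A) -> (A=0 B=9 C=0)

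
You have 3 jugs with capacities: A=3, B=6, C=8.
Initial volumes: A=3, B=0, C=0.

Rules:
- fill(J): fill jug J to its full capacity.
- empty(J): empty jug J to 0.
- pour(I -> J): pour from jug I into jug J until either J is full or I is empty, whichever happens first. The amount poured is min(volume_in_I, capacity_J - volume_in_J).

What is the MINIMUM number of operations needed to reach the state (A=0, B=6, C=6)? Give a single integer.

Answer: 4

Derivation:
BFS from (A=3, B=0, C=0). One shortest path:
  1. empty(A) -> (A=0 B=0 C=0)
  2. fill(B) -> (A=0 B=6 C=0)
  3. pour(B -> C) -> (A=0 B=0 C=6)
  4. fill(B) -> (A=0 B=6 C=6)
Reached target in 4 moves.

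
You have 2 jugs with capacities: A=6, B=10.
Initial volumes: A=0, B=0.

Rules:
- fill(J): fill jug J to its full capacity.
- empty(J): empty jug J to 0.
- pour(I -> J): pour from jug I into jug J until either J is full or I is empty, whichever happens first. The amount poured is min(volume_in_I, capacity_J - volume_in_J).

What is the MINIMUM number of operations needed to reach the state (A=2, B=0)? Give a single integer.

Answer: 5

Derivation:
BFS from (A=0, B=0). One shortest path:
  1. fill(A) -> (A=6 B=0)
  2. pour(A -> B) -> (A=0 B=6)
  3. fill(A) -> (A=6 B=6)
  4. pour(A -> B) -> (A=2 B=10)
  5. empty(B) -> (A=2 B=0)
Reached target in 5 moves.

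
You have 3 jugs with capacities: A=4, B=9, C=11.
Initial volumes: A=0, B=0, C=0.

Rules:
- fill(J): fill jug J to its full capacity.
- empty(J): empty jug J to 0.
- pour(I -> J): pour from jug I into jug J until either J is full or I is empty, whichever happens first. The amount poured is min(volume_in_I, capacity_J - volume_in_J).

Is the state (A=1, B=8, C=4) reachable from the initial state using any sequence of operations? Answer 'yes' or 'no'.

BFS explored all 360 reachable states.
Reachable set includes: (0,0,0), (0,0,1), (0,0,2), (0,0,3), (0,0,4), (0,0,5), (0,0,6), (0,0,7), (0,0,8), (0,0,9), (0,0,10), (0,0,11) ...
Target (A=1, B=8, C=4) not in reachable set → no.

Answer: no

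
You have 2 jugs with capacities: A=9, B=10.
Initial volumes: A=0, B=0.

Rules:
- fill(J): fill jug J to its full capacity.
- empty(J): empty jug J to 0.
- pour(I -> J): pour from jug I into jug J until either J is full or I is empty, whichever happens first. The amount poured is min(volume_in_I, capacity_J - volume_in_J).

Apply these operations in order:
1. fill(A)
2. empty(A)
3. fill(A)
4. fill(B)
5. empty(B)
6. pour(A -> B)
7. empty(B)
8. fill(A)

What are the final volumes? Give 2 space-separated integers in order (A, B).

Step 1: fill(A) -> (A=9 B=0)
Step 2: empty(A) -> (A=0 B=0)
Step 3: fill(A) -> (A=9 B=0)
Step 4: fill(B) -> (A=9 B=10)
Step 5: empty(B) -> (A=9 B=0)
Step 6: pour(A -> B) -> (A=0 B=9)
Step 7: empty(B) -> (A=0 B=0)
Step 8: fill(A) -> (A=9 B=0)

Answer: 9 0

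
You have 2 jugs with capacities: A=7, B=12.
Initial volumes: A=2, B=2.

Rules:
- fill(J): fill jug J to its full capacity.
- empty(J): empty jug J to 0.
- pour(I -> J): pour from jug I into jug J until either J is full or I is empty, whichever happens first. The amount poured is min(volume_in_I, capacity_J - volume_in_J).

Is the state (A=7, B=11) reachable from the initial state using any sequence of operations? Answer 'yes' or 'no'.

Answer: yes

Derivation:
BFS from (A=2, B=2):
  1. pour(A -> B) -> (A=0 B=4)
  2. fill(A) -> (A=7 B=4)
  3. pour(A -> B) -> (A=0 B=11)
  4. fill(A) -> (A=7 B=11)
Target reached → yes.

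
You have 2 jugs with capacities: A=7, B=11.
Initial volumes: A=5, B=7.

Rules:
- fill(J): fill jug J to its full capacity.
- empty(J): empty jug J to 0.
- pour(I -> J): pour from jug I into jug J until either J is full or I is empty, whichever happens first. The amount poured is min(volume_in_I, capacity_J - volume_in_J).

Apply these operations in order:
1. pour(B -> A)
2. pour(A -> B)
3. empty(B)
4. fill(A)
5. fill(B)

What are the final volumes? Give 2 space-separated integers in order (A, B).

Answer: 7 11

Derivation:
Step 1: pour(B -> A) -> (A=7 B=5)
Step 2: pour(A -> B) -> (A=1 B=11)
Step 3: empty(B) -> (A=1 B=0)
Step 4: fill(A) -> (A=7 B=0)
Step 5: fill(B) -> (A=7 B=11)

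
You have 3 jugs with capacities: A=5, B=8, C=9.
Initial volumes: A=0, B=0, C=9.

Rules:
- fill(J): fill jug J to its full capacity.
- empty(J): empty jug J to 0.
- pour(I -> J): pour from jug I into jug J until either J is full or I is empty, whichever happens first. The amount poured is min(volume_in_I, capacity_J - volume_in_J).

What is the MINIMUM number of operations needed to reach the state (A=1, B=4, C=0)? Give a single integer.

BFS from (A=0, B=0, C=9). One shortest path:
  1. pour(C -> A) -> (A=5 B=0 C=4)
  2. pour(C -> B) -> (A=5 B=4 C=0)
  3. pour(A -> C) -> (A=0 B=4 C=5)
  4. fill(A) -> (A=5 B=4 C=5)
  5. pour(A -> C) -> (A=1 B=4 C=9)
  6. empty(C) -> (A=1 B=4 C=0)
Reached target in 6 moves.

Answer: 6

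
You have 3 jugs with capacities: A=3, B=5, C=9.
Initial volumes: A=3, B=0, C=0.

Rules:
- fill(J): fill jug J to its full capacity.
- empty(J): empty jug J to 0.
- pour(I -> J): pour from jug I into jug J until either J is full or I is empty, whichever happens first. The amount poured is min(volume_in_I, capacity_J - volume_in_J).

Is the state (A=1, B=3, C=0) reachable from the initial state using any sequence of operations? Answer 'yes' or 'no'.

BFS from (A=3, B=0, C=0):
  1. empty(A) -> (A=0 B=0 C=0)
  2. fill(C) -> (A=0 B=0 C=9)
  3. pour(C -> A) -> (A=3 B=0 C=6)
  4. pour(C -> B) -> (A=3 B=5 C=1)
  5. empty(B) -> (A=3 B=0 C=1)
  6. pour(A -> B) -> (A=0 B=3 C=1)
  7. pour(C -> A) -> (A=1 B=3 C=0)
Target reached → yes.

Answer: yes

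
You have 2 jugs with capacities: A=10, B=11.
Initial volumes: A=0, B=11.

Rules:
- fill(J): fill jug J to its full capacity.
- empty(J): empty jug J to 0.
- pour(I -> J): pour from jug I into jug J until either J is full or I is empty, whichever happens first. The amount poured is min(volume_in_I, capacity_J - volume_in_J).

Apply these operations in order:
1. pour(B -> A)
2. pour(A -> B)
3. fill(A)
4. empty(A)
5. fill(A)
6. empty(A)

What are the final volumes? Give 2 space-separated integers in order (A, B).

Answer: 0 11

Derivation:
Step 1: pour(B -> A) -> (A=10 B=1)
Step 2: pour(A -> B) -> (A=0 B=11)
Step 3: fill(A) -> (A=10 B=11)
Step 4: empty(A) -> (A=0 B=11)
Step 5: fill(A) -> (A=10 B=11)
Step 6: empty(A) -> (A=0 B=11)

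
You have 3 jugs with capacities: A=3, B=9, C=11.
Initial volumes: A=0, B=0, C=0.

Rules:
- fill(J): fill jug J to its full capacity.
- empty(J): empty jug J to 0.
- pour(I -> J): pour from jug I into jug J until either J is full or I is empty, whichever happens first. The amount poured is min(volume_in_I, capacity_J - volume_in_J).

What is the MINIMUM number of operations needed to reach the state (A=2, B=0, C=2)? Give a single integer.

Answer: 7

Derivation:
BFS from (A=0, B=0, C=0). One shortest path:
  1. fill(C) -> (A=0 B=0 C=11)
  2. pour(C -> B) -> (A=0 B=9 C=2)
  3. empty(B) -> (A=0 B=0 C=2)
  4. pour(C -> A) -> (A=2 B=0 C=0)
  5. fill(C) -> (A=2 B=0 C=11)
  6. pour(C -> B) -> (A=2 B=9 C=2)
  7. empty(B) -> (A=2 B=0 C=2)
Reached target in 7 moves.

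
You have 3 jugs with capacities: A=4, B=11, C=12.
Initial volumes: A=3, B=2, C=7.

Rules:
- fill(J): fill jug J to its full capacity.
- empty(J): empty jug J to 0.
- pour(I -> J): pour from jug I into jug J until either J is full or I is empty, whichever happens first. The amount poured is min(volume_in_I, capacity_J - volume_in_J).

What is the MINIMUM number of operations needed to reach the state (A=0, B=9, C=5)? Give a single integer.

BFS from (A=3, B=2, C=7). One shortest path:
  1. empty(A) -> (A=0 B=2 C=7)
  2. fill(C) -> (A=0 B=2 C=12)
  3. pour(B -> A) -> (A=2 B=0 C=12)
  4. pour(C -> B) -> (A=2 B=11 C=1)
  5. pour(B -> A) -> (A=4 B=9 C=1)
  6. pour(A -> C) -> (A=0 B=9 C=5)
Reached target in 6 moves.

Answer: 6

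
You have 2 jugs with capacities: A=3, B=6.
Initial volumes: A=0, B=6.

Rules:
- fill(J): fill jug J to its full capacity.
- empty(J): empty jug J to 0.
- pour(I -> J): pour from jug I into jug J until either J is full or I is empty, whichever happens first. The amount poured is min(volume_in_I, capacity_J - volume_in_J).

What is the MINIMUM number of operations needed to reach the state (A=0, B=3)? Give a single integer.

Answer: 2

Derivation:
BFS from (A=0, B=6). One shortest path:
  1. pour(B -> A) -> (A=3 B=3)
  2. empty(A) -> (A=0 B=3)
Reached target in 2 moves.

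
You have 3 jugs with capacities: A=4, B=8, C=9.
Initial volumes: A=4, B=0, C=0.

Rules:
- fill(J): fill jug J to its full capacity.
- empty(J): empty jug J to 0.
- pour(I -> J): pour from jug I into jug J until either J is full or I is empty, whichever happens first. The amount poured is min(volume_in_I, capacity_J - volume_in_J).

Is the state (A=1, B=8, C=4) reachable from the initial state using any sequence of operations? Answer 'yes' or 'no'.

BFS from (A=4, B=0, C=0):
  1. empty(A) -> (A=0 B=0 C=0)
  2. fill(C) -> (A=0 B=0 C=9)
  3. pour(C -> A) -> (A=4 B=0 C=5)
  4. pour(C -> B) -> (A=4 B=5 C=0)
  5. pour(A -> C) -> (A=0 B=5 C=4)
  6. fill(A) -> (A=4 B=5 C=4)
  7. pour(A -> B) -> (A=1 B=8 C=4)
Target reached → yes.

Answer: yes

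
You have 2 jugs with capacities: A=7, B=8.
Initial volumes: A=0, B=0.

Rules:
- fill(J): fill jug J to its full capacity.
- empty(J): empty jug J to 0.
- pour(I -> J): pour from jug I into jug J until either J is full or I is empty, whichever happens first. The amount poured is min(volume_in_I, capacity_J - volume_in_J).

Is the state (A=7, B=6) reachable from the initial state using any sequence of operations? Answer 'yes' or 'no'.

Answer: yes

Derivation:
BFS from (A=0, B=0):
  1. fill(A) -> (A=7 B=0)
  2. pour(A -> B) -> (A=0 B=7)
  3. fill(A) -> (A=7 B=7)
  4. pour(A -> B) -> (A=6 B=8)
  5. empty(B) -> (A=6 B=0)
  6. pour(A -> B) -> (A=0 B=6)
  7. fill(A) -> (A=7 B=6)
Target reached → yes.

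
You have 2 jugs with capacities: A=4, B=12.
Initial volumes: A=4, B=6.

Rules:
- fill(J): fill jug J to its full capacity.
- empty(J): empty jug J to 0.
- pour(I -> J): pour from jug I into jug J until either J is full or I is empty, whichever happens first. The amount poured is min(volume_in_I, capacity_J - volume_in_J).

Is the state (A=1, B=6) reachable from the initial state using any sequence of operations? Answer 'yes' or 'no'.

BFS explored all 16 reachable states.
Reachable set includes: (0,0), (0,2), (0,4), (0,6), (0,8), (0,10), (0,12), (2,0), (2,12), (4,0), (4,2), (4,4) ...
Target (A=1, B=6) not in reachable set → no.

Answer: no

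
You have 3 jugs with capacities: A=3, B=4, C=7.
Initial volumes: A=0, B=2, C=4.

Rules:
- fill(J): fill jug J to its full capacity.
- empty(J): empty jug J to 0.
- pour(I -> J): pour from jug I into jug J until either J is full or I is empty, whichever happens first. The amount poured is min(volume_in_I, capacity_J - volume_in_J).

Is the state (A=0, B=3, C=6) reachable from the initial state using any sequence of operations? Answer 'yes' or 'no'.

Answer: yes

Derivation:
BFS from (A=0, B=2, C=4):
  1. fill(A) -> (A=3 B=2 C=4)
  2. pour(B -> C) -> (A=3 B=0 C=6)
  3. pour(A -> B) -> (A=0 B=3 C=6)
Target reached → yes.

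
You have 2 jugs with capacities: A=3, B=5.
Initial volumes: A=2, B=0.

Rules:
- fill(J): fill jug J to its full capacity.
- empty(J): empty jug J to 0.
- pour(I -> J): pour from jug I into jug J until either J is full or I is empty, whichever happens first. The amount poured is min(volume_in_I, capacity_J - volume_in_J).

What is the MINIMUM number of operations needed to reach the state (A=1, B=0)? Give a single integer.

BFS from (A=2, B=0). One shortest path:
  1. fill(A) -> (A=3 B=0)
  2. pour(A -> B) -> (A=0 B=3)
  3. fill(A) -> (A=3 B=3)
  4. pour(A -> B) -> (A=1 B=5)
  5. empty(B) -> (A=1 B=0)
Reached target in 5 moves.

Answer: 5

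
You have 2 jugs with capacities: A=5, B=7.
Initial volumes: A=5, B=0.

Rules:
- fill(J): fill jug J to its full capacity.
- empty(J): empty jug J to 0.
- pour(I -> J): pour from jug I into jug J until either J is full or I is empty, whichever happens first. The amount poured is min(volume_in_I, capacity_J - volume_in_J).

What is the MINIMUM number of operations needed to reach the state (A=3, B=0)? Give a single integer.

BFS from (A=5, B=0). One shortest path:
  1. pour(A -> B) -> (A=0 B=5)
  2. fill(A) -> (A=5 B=5)
  3. pour(A -> B) -> (A=3 B=7)
  4. empty(B) -> (A=3 B=0)
Reached target in 4 moves.

Answer: 4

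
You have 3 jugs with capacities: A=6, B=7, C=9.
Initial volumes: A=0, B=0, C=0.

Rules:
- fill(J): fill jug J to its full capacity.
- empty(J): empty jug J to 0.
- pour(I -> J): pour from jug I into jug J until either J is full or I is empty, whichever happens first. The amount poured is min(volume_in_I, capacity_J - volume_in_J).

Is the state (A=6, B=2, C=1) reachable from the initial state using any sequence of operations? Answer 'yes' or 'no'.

BFS from (A=0, B=0, C=0):
  1. fill(C) -> (A=0 B=0 C=9)
  2. pour(C -> B) -> (A=0 B=7 C=2)
  3. pour(C -> A) -> (A=2 B=7 C=0)
  4. pour(B -> C) -> (A=2 B=0 C=7)
  5. pour(A -> B) -> (A=0 B=2 C=7)
  6. pour(C -> A) -> (A=6 B=2 C=1)
Target reached → yes.

Answer: yes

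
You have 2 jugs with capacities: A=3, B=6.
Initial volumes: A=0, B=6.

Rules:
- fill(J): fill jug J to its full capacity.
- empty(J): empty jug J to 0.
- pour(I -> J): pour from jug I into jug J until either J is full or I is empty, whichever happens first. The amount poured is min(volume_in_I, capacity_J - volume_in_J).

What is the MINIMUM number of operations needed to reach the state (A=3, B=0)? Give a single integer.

Answer: 2

Derivation:
BFS from (A=0, B=6). One shortest path:
  1. fill(A) -> (A=3 B=6)
  2. empty(B) -> (A=3 B=0)
Reached target in 2 moves.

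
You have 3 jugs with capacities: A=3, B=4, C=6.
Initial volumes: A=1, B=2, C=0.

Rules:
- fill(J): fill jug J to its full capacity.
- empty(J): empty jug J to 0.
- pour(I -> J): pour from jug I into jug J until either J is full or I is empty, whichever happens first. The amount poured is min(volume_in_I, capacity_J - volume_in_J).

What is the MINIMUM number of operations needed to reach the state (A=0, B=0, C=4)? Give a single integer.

BFS from (A=1, B=2, C=0). One shortest path:
  1. empty(A) -> (A=0 B=2 C=0)
  2. fill(B) -> (A=0 B=4 C=0)
  3. pour(B -> C) -> (A=0 B=0 C=4)
Reached target in 3 moves.

Answer: 3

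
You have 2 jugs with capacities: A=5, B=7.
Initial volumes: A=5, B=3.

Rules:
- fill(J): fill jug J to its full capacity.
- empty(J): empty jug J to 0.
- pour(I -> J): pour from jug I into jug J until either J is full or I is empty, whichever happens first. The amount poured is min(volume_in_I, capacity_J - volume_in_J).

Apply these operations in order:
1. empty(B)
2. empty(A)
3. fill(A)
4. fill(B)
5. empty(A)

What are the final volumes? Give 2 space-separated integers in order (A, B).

Step 1: empty(B) -> (A=5 B=0)
Step 2: empty(A) -> (A=0 B=0)
Step 3: fill(A) -> (A=5 B=0)
Step 4: fill(B) -> (A=5 B=7)
Step 5: empty(A) -> (A=0 B=7)

Answer: 0 7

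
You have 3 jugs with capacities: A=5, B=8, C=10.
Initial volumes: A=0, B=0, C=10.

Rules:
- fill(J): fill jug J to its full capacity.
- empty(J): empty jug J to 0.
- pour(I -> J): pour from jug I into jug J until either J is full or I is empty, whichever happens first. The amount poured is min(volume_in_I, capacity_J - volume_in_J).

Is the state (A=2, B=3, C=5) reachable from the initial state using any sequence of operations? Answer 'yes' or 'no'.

Answer: no

Derivation:
BFS explored all 342 reachable states.
Reachable set includes: (0,0,0), (0,0,1), (0,0,2), (0,0,3), (0,0,4), (0,0,5), (0,0,6), (0,0,7), (0,0,8), (0,0,9), (0,0,10), (0,1,0) ...
Target (A=2, B=3, C=5) not in reachable set → no.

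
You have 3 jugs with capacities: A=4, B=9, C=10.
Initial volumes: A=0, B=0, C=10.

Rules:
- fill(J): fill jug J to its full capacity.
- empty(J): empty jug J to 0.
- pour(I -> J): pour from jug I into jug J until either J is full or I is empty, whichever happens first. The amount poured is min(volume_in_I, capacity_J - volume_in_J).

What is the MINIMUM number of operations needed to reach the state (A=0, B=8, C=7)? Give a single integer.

Answer: 7

Derivation:
BFS from (A=0, B=0, C=10). One shortest path:
  1. pour(C -> B) -> (A=0 B=9 C=1)
  2. pour(C -> A) -> (A=1 B=9 C=0)
  3. pour(B -> C) -> (A=1 B=0 C=9)
  4. fill(B) -> (A=1 B=9 C=9)
  5. pour(B -> C) -> (A=1 B=8 C=10)
  6. pour(C -> A) -> (A=4 B=8 C=7)
  7. empty(A) -> (A=0 B=8 C=7)
Reached target in 7 moves.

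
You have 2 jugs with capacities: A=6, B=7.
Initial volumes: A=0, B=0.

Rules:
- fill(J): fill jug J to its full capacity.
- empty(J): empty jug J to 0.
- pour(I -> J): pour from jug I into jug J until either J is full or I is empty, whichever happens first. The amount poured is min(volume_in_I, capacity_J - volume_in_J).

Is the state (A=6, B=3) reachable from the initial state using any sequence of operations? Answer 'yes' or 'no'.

BFS from (A=0, B=0):
  1. fill(B) -> (A=0 B=7)
  2. pour(B -> A) -> (A=6 B=1)
  3. empty(A) -> (A=0 B=1)
  4. pour(B -> A) -> (A=1 B=0)
  5. fill(B) -> (A=1 B=7)
  6. pour(B -> A) -> (A=6 B=2)
  7. empty(A) -> (A=0 B=2)
  8. pour(B -> A) -> (A=2 B=0)
  9. fill(B) -> (A=2 B=7)
  10. pour(B -> A) -> (A=6 B=3)
Target reached → yes.

Answer: yes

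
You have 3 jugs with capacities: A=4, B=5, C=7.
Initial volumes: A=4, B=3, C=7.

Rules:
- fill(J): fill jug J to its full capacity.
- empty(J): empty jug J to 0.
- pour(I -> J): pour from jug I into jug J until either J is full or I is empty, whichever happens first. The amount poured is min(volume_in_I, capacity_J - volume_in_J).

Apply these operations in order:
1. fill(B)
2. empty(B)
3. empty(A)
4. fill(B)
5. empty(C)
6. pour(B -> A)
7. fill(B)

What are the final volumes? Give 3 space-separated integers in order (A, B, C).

Answer: 4 5 0

Derivation:
Step 1: fill(B) -> (A=4 B=5 C=7)
Step 2: empty(B) -> (A=4 B=0 C=7)
Step 3: empty(A) -> (A=0 B=0 C=7)
Step 4: fill(B) -> (A=0 B=5 C=7)
Step 5: empty(C) -> (A=0 B=5 C=0)
Step 6: pour(B -> A) -> (A=4 B=1 C=0)
Step 7: fill(B) -> (A=4 B=5 C=0)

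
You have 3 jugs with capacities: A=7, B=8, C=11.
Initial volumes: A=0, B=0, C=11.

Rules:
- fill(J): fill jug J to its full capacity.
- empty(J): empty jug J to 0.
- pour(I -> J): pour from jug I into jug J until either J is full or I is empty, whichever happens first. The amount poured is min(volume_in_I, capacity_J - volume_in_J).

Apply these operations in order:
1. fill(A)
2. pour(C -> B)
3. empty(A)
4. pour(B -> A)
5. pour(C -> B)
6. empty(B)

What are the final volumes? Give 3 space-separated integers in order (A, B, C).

Answer: 7 0 0

Derivation:
Step 1: fill(A) -> (A=7 B=0 C=11)
Step 2: pour(C -> B) -> (A=7 B=8 C=3)
Step 3: empty(A) -> (A=0 B=8 C=3)
Step 4: pour(B -> A) -> (A=7 B=1 C=3)
Step 5: pour(C -> B) -> (A=7 B=4 C=0)
Step 6: empty(B) -> (A=7 B=0 C=0)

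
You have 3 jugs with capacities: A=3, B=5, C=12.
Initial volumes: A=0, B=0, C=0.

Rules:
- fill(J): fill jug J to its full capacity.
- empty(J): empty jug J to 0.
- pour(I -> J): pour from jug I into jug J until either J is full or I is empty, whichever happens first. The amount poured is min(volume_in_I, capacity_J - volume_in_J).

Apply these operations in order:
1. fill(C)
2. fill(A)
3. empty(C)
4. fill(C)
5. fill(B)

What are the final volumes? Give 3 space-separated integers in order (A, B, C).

Answer: 3 5 12

Derivation:
Step 1: fill(C) -> (A=0 B=0 C=12)
Step 2: fill(A) -> (A=3 B=0 C=12)
Step 3: empty(C) -> (A=3 B=0 C=0)
Step 4: fill(C) -> (A=3 B=0 C=12)
Step 5: fill(B) -> (A=3 B=5 C=12)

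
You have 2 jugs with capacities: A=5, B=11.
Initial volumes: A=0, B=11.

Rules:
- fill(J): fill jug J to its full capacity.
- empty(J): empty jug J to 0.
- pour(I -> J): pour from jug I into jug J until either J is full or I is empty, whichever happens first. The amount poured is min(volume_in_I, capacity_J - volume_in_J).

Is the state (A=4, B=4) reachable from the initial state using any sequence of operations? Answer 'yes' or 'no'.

Answer: no

Derivation:
BFS explored all 32 reachable states.
Reachable set includes: (0,0), (0,1), (0,2), (0,3), (0,4), (0,5), (0,6), (0,7), (0,8), (0,9), (0,10), (0,11) ...
Target (A=4, B=4) not in reachable set → no.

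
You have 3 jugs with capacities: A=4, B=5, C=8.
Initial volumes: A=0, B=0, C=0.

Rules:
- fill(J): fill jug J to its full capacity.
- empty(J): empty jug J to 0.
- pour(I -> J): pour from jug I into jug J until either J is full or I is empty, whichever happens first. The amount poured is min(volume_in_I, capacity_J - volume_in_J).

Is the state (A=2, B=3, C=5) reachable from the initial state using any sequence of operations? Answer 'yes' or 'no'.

Answer: no

Derivation:
BFS explored all 186 reachable states.
Reachable set includes: (0,0,0), (0,0,1), (0,0,2), (0,0,3), (0,0,4), (0,0,5), (0,0,6), (0,0,7), (0,0,8), (0,1,0), (0,1,1), (0,1,2) ...
Target (A=2, B=3, C=5) not in reachable set → no.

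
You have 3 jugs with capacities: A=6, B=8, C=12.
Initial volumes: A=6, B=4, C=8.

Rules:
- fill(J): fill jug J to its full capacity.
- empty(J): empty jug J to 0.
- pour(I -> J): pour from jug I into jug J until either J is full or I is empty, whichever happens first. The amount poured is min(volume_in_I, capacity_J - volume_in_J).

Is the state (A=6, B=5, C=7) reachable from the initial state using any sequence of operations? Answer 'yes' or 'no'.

Answer: no

Derivation:
BFS explored all 110 reachable states.
Reachable set includes: (0,0,0), (0,0,2), (0,0,4), (0,0,6), (0,0,8), (0,0,10), (0,0,12), (0,2,0), (0,2,2), (0,2,4), (0,2,6), (0,2,8) ...
Target (A=6, B=5, C=7) not in reachable set → no.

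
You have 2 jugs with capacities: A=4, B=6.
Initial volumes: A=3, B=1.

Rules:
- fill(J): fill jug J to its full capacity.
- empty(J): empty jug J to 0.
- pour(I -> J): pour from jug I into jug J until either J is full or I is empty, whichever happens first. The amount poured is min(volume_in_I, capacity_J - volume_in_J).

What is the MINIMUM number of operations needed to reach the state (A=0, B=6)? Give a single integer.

Answer: 2

Derivation:
BFS from (A=3, B=1). One shortest path:
  1. empty(A) -> (A=0 B=1)
  2. fill(B) -> (A=0 B=6)
Reached target in 2 moves.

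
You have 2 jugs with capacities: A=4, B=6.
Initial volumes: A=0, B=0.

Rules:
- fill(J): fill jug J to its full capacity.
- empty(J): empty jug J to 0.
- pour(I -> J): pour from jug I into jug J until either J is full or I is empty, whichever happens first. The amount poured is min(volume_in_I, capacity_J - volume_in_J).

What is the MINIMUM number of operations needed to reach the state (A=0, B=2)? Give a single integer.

Answer: 3

Derivation:
BFS from (A=0, B=0). One shortest path:
  1. fill(B) -> (A=0 B=6)
  2. pour(B -> A) -> (A=4 B=2)
  3. empty(A) -> (A=0 B=2)
Reached target in 3 moves.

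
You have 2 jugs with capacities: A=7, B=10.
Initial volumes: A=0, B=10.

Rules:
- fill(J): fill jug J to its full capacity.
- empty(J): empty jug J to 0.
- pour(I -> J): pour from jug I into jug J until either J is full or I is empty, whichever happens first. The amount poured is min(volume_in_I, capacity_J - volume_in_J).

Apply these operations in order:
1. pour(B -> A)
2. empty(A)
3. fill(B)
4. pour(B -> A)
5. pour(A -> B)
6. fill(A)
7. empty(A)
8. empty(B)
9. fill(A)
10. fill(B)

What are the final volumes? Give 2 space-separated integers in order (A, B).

Answer: 7 10

Derivation:
Step 1: pour(B -> A) -> (A=7 B=3)
Step 2: empty(A) -> (A=0 B=3)
Step 3: fill(B) -> (A=0 B=10)
Step 4: pour(B -> A) -> (A=7 B=3)
Step 5: pour(A -> B) -> (A=0 B=10)
Step 6: fill(A) -> (A=7 B=10)
Step 7: empty(A) -> (A=0 B=10)
Step 8: empty(B) -> (A=0 B=0)
Step 9: fill(A) -> (A=7 B=0)
Step 10: fill(B) -> (A=7 B=10)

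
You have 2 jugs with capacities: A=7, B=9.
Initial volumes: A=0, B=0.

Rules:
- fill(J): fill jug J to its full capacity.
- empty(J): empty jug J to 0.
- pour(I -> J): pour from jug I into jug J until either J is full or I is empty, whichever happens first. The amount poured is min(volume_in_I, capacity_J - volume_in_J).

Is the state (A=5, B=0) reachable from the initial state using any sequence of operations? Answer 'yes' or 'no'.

Answer: yes

Derivation:
BFS from (A=0, B=0):
  1. fill(A) -> (A=7 B=0)
  2. pour(A -> B) -> (A=0 B=7)
  3. fill(A) -> (A=7 B=7)
  4. pour(A -> B) -> (A=5 B=9)
  5. empty(B) -> (A=5 B=0)
Target reached → yes.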